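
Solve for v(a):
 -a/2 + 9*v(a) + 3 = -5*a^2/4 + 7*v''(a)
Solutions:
 v(a) = C1*exp(-3*sqrt(7)*a/7) + C2*exp(3*sqrt(7)*a/7) - 5*a^2/36 + a/18 - 89/162


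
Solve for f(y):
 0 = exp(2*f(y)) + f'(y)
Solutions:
 f(y) = log(-sqrt(-1/(C1 - y))) - log(2)/2
 f(y) = log(-1/(C1 - y))/2 - log(2)/2


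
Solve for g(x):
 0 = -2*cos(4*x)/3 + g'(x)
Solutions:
 g(x) = C1 + sin(4*x)/6


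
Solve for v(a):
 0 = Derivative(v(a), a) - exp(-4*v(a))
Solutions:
 v(a) = log(-I*(C1 + 4*a)^(1/4))
 v(a) = log(I*(C1 + 4*a)^(1/4))
 v(a) = log(-(C1 + 4*a)^(1/4))
 v(a) = log(C1 + 4*a)/4


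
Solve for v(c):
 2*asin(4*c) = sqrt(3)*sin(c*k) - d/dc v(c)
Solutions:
 v(c) = C1 - 2*c*asin(4*c) - sqrt(1 - 16*c^2)/2 + sqrt(3)*Piecewise((-cos(c*k)/k, Ne(k, 0)), (0, True))


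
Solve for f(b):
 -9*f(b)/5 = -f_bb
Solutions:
 f(b) = C1*exp(-3*sqrt(5)*b/5) + C2*exp(3*sqrt(5)*b/5)


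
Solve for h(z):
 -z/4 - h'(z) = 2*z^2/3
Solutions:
 h(z) = C1 - 2*z^3/9 - z^2/8


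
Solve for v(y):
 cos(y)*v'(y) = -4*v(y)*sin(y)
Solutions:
 v(y) = C1*cos(y)^4


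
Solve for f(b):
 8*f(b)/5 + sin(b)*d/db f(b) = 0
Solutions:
 f(b) = C1*(cos(b) + 1)^(4/5)/(cos(b) - 1)^(4/5)


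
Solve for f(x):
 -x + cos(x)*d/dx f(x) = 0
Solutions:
 f(x) = C1 + Integral(x/cos(x), x)


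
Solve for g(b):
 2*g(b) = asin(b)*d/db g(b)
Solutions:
 g(b) = C1*exp(2*Integral(1/asin(b), b))


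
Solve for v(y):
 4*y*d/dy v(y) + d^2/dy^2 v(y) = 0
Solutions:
 v(y) = C1 + C2*erf(sqrt(2)*y)


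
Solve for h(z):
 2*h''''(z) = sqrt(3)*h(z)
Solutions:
 h(z) = C1*exp(-2^(3/4)*3^(1/8)*z/2) + C2*exp(2^(3/4)*3^(1/8)*z/2) + C3*sin(2^(3/4)*3^(1/8)*z/2) + C4*cos(2^(3/4)*3^(1/8)*z/2)


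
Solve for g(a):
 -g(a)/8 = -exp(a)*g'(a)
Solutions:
 g(a) = C1*exp(-exp(-a)/8)


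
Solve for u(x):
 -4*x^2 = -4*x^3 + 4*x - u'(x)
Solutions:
 u(x) = C1 - x^4 + 4*x^3/3 + 2*x^2


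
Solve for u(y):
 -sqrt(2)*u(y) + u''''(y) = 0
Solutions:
 u(y) = C1*exp(-2^(1/8)*y) + C2*exp(2^(1/8)*y) + C3*sin(2^(1/8)*y) + C4*cos(2^(1/8)*y)


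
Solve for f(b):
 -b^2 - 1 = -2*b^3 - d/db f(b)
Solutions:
 f(b) = C1 - b^4/2 + b^3/3 + b


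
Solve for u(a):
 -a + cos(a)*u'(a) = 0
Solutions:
 u(a) = C1 + Integral(a/cos(a), a)


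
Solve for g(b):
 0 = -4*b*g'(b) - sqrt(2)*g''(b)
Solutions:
 g(b) = C1 + C2*erf(2^(1/4)*b)


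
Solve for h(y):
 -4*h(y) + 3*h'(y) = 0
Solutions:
 h(y) = C1*exp(4*y/3)


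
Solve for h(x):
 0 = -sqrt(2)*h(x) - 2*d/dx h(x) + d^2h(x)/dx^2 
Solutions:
 h(x) = C1*exp(x*(1 - sqrt(1 + sqrt(2)))) + C2*exp(x*(1 + sqrt(1 + sqrt(2))))


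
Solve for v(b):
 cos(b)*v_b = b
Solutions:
 v(b) = C1 + Integral(b/cos(b), b)


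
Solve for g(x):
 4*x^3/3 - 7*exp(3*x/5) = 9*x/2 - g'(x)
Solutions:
 g(x) = C1 - x^4/3 + 9*x^2/4 + 35*exp(3*x/5)/3


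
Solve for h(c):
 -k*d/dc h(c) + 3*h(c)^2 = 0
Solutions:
 h(c) = -k/(C1*k + 3*c)


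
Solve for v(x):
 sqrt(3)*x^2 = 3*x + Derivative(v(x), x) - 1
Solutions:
 v(x) = C1 + sqrt(3)*x^3/3 - 3*x^2/2 + x


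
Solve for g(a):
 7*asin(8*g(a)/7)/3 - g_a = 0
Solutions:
 Integral(1/asin(8*_y/7), (_y, g(a))) = C1 + 7*a/3


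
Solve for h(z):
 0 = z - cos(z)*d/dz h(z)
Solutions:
 h(z) = C1 + Integral(z/cos(z), z)


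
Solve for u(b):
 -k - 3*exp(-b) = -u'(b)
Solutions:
 u(b) = C1 + b*k - 3*exp(-b)


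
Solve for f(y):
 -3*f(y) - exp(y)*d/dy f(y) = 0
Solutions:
 f(y) = C1*exp(3*exp(-y))


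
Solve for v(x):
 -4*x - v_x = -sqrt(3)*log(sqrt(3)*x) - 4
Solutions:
 v(x) = C1 - 2*x^2 + sqrt(3)*x*log(x) - sqrt(3)*x + sqrt(3)*x*log(3)/2 + 4*x


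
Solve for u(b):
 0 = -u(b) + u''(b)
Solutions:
 u(b) = C1*exp(-b) + C2*exp(b)


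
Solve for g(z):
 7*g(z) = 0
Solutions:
 g(z) = 0


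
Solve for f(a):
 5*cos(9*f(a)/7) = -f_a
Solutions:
 5*a - 7*log(sin(9*f(a)/7) - 1)/18 + 7*log(sin(9*f(a)/7) + 1)/18 = C1


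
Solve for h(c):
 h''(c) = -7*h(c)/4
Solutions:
 h(c) = C1*sin(sqrt(7)*c/2) + C2*cos(sqrt(7)*c/2)


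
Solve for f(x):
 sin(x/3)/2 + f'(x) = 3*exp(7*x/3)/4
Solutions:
 f(x) = C1 + 9*exp(7*x/3)/28 + 3*cos(x/3)/2


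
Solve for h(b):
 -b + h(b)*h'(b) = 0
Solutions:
 h(b) = -sqrt(C1 + b^2)
 h(b) = sqrt(C1 + b^2)


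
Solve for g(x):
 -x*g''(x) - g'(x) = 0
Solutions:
 g(x) = C1 + C2*log(x)


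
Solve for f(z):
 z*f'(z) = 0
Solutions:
 f(z) = C1


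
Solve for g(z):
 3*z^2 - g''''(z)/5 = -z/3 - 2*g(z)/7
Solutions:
 g(z) = C1*exp(-10^(1/4)*7^(3/4)*z/7) + C2*exp(10^(1/4)*7^(3/4)*z/7) + C3*sin(10^(1/4)*7^(3/4)*z/7) + C4*cos(10^(1/4)*7^(3/4)*z/7) - 21*z^2/2 - 7*z/6


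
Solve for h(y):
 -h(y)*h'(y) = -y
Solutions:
 h(y) = -sqrt(C1 + y^2)
 h(y) = sqrt(C1 + y^2)


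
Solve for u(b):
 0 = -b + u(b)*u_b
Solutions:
 u(b) = -sqrt(C1 + b^2)
 u(b) = sqrt(C1 + b^2)


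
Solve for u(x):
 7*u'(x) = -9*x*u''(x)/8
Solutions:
 u(x) = C1 + C2/x^(47/9)


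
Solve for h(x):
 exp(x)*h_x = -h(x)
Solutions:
 h(x) = C1*exp(exp(-x))


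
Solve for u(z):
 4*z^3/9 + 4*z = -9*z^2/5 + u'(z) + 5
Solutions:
 u(z) = C1 + z^4/9 + 3*z^3/5 + 2*z^2 - 5*z


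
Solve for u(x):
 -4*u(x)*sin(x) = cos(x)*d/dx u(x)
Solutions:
 u(x) = C1*cos(x)^4


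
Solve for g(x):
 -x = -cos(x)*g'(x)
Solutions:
 g(x) = C1 + Integral(x/cos(x), x)


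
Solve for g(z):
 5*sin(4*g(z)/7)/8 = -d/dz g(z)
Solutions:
 5*z/8 + 7*log(cos(4*g(z)/7) - 1)/8 - 7*log(cos(4*g(z)/7) + 1)/8 = C1


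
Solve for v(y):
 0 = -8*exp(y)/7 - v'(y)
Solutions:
 v(y) = C1 - 8*exp(y)/7


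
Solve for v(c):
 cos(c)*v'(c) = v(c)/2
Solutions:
 v(c) = C1*(sin(c) + 1)^(1/4)/(sin(c) - 1)^(1/4)


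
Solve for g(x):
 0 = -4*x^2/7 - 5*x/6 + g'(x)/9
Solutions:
 g(x) = C1 + 12*x^3/7 + 15*x^2/4


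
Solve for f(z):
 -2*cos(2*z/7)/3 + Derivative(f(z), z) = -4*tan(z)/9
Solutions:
 f(z) = C1 + 4*log(cos(z))/9 + 7*sin(2*z/7)/3


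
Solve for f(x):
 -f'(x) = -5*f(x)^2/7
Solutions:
 f(x) = -7/(C1 + 5*x)


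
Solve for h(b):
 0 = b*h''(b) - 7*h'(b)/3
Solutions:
 h(b) = C1 + C2*b^(10/3)


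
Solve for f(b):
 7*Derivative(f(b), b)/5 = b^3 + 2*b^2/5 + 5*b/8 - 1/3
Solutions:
 f(b) = C1 + 5*b^4/28 + 2*b^3/21 + 25*b^2/112 - 5*b/21


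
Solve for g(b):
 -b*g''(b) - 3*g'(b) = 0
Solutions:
 g(b) = C1 + C2/b^2


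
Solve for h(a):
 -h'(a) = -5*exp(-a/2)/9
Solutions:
 h(a) = C1 - 10*exp(-a/2)/9


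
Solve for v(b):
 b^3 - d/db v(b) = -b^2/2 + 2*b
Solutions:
 v(b) = C1 + b^4/4 + b^3/6 - b^2


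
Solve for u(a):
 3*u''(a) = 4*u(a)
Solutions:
 u(a) = C1*exp(-2*sqrt(3)*a/3) + C2*exp(2*sqrt(3)*a/3)


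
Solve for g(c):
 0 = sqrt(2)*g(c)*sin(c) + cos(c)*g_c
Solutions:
 g(c) = C1*cos(c)^(sqrt(2))


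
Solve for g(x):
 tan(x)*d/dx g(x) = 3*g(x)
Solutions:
 g(x) = C1*sin(x)^3


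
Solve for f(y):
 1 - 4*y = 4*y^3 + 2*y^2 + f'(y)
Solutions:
 f(y) = C1 - y^4 - 2*y^3/3 - 2*y^2 + y


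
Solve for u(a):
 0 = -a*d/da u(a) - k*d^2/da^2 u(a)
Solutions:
 u(a) = C1 + C2*sqrt(k)*erf(sqrt(2)*a*sqrt(1/k)/2)


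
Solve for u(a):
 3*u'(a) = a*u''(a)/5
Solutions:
 u(a) = C1 + C2*a^16


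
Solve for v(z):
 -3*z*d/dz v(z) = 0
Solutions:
 v(z) = C1


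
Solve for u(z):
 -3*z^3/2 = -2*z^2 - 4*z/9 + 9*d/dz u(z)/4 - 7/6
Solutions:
 u(z) = C1 - z^4/6 + 8*z^3/27 + 8*z^2/81 + 14*z/27


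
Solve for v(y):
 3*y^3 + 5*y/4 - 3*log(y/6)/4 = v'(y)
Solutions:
 v(y) = C1 + 3*y^4/4 + 5*y^2/8 - 3*y*log(y)/4 + 3*y/4 + 3*y*log(6)/4


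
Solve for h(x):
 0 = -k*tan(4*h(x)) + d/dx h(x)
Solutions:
 h(x) = -asin(C1*exp(4*k*x))/4 + pi/4
 h(x) = asin(C1*exp(4*k*x))/4


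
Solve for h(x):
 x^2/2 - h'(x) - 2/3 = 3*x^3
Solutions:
 h(x) = C1 - 3*x^4/4 + x^3/6 - 2*x/3


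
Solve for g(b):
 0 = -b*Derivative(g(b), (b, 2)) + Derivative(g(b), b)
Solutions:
 g(b) = C1 + C2*b^2


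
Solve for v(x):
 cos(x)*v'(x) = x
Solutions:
 v(x) = C1 + Integral(x/cos(x), x)


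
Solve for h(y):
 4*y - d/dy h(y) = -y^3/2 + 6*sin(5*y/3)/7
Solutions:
 h(y) = C1 + y^4/8 + 2*y^2 + 18*cos(5*y/3)/35


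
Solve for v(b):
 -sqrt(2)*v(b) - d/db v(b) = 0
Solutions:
 v(b) = C1*exp(-sqrt(2)*b)


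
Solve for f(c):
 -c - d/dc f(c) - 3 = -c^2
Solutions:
 f(c) = C1 + c^3/3 - c^2/2 - 3*c


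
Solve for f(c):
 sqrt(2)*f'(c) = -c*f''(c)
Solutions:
 f(c) = C1 + C2*c^(1 - sqrt(2))


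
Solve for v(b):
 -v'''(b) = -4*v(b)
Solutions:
 v(b) = C3*exp(2^(2/3)*b) + (C1*sin(2^(2/3)*sqrt(3)*b/2) + C2*cos(2^(2/3)*sqrt(3)*b/2))*exp(-2^(2/3)*b/2)


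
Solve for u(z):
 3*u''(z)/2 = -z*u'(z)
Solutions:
 u(z) = C1 + C2*erf(sqrt(3)*z/3)


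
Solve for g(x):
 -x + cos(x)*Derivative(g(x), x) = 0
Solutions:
 g(x) = C1 + Integral(x/cos(x), x)


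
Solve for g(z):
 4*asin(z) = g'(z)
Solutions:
 g(z) = C1 + 4*z*asin(z) + 4*sqrt(1 - z^2)


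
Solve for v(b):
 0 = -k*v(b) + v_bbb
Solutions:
 v(b) = C1*exp(b*k^(1/3)) + C2*exp(b*k^(1/3)*(-1 + sqrt(3)*I)/2) + C3*exp(-b*k^(1/3)*(1 + sqrt(3)*I)/2)


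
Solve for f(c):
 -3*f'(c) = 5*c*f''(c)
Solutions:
 f(c) = C1 + C2*c^(2/5)


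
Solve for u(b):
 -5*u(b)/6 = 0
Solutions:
 u(b) = 0


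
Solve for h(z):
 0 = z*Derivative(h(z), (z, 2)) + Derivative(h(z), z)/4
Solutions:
 h(z) = C1 + C2*z^(3/4)


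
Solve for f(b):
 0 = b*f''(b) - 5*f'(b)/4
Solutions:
 f(b) = C1 + C2*b^(9/4)


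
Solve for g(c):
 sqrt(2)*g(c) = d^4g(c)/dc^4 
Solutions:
 g(c) = C1*exp(-2^(1/8)*c) + C2*exp(2^(1/8)*c) + C3*sin(2^(1/8)*c) + C4*cos(2^(1/8)*c)


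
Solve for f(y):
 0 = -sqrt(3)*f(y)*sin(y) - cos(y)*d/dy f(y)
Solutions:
 f(y) = C1*cos(y)^(sqrt(3))


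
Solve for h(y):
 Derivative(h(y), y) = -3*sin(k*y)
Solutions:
 h(y) = C1 + 3*cos(k*y)/k


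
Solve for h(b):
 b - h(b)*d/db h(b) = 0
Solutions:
 h(b) = -sqrt(C1 + b^2)
 h(b) = sqrt(C1 + b^2)


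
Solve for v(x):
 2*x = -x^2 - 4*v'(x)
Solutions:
 v(x) = C1 - x^3/12 - x^2/4


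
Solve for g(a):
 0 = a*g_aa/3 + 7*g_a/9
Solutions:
 g(a) = C1 + C2/a^(4/3)


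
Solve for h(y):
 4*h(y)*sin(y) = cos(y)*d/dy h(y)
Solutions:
 h(y) = C1/cos(y)^4


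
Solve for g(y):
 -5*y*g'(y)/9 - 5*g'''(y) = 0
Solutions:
 g(y) = C1 + Integral(C2*airyai(-3^(1/3)*y/3) + C3*airybi(-3^(1/3)*y/3), y)


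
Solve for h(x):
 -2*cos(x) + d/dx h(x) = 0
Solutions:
 h(x) = C1 + 2*sin(x)


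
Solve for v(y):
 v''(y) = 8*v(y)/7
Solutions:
 v(y) = C1*exp(-2*sqrt(14)*y/7) + C2*exp(2*sqrt(14)*y/7)


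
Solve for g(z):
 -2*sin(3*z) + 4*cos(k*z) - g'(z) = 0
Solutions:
 g(z) = C1 + 2*cos(3*z)/3 + 4*sin(k*z)/k


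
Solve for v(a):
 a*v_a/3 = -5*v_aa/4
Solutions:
 v(a) = C1 + C2*erf(sqrt(30)*a/15)


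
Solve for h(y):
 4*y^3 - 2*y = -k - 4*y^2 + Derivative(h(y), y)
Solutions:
 h(y) = C1 + k*y + y^4 + 4*y^3/3 - y^2


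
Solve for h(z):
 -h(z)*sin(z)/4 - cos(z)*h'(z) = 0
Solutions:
 h(z) = C1*cos(z)^(1/4)


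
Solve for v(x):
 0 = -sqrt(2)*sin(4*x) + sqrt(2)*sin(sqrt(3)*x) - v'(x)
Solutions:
 v(x) = C1 + sqrt(2)*cos(4*x)/4 - sqrt(6)*cos(sqrt(3)*x)/3


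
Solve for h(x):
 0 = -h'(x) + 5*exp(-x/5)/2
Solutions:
 h(x) = C1 - 25*exp(-x/5)/2


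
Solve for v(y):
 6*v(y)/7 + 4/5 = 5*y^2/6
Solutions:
 v(y) = 35*y^2/36 - 14/15


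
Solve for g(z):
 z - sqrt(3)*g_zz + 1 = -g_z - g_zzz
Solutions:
 g(z) = C1 - z^2/2 - sqrt(3)*z - z + (C2*sin(z/2) + C3*cos(z/2))*exp(sqrt(3)*z/2)


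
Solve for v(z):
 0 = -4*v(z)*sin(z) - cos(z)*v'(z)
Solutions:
 v(z) = C1*cos(z)^4


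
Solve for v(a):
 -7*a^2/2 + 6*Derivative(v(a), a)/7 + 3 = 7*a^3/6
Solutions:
 v(a) = C1 + 49*a^4/144 + 49*a^3/36 - 7*a/2


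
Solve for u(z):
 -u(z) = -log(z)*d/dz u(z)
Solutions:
 u(z) = C1*exp(li(z))


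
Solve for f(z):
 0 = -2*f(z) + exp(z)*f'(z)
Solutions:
 f(z) = C1*exp(-2*exp(-z))


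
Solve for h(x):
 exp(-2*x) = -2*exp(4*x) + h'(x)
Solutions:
 h(x) = C1 + exp(4*x)/2 - exp(-2*x)/2


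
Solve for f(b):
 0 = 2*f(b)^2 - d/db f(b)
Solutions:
 f(b) = -1/(C1 + 2*b)


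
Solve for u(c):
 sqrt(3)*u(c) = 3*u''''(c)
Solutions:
 u(c) = C1*exp(-3^(7/8)*c/3) + C2*exp(3^(7/8)*c/3) + C3*sin(3^(7/8)*c/3) + C4*cos(3^(7/8)*c/3)


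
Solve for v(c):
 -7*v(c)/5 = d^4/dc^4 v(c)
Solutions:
 v(c) = (C1*sin(sqrt(2)*5^(3/4)*7^(1/4)*c/10) + C2*cos(sqrt(2)*5^(3/4)*7^(1/4)*c/10))*exp(-sqrt(2)*5^(3/4)*7^(1/4)*c/10) + (C3*sin(sqrt(2)*5^(3/4)*7^(1/4)*c/10) + C4*cos(sqrt(2)*5^(3/4)*7^(1/4)*c/10))*exp(sqrt(2)*5^(3/4)*7^(1/4)*c/10)


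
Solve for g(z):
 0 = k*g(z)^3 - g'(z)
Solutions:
 g(z) = -sqrt(2)*sqrt(-1/(C1 + k*z))/2
 g(z) = sqrt(2)*sqrt(-1/(C1 + k*z))/2


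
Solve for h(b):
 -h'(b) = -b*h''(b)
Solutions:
 h(b) = C1 + C2*b^2


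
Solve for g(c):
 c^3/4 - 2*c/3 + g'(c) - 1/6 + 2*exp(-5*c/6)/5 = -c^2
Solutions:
 g(c) = C1 - c^4/16 - c^3/3 + c^2/3 + c/6 + 12*exp(-5*c/6)/25


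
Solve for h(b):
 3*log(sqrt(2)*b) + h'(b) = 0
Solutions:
 h(b) = C1 - 3*b*log(b) - 3*b*log(2)/2 + 3*b


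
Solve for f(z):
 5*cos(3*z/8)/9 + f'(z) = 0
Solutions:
 f(z) = C1 - 40*sin(3*z/8)/27


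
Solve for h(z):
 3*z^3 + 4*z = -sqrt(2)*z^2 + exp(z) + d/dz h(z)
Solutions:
 h(z) = C1 + 3*z^4/4 + sqrt(2)*z^3/3 + 2*z^2 - exp(z)


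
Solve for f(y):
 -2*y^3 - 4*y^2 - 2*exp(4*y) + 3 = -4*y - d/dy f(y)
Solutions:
 f(y) = C1 + y^4/2 + 4*y^3/3 - 2*y^2 - 3*y + exp(4*y)/2


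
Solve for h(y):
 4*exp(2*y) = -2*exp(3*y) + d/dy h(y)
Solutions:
 h(y) = C1 + 2*exp(3*y)/3 + 2*exp(2*y)


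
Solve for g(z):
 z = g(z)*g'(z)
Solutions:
 g(z) = -sqrt(C1 + z^2)
 g(z) = sqrt(C1 + z^2)


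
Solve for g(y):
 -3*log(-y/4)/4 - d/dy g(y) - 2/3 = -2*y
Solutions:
 g(y) = C1 + y^2 - 3*y*log(-y)/4 + y*(1 + 18*log(2))/12


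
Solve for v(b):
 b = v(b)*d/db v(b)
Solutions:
 v(b) = -sqrt(C1 + b^2)
 v(b) = sqrt(C1 + b^2)


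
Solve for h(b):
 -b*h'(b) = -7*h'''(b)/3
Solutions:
 h(b) = C1 + Integral(C2*airyai(3^(1/3)*7^(2/3)*b/7) + C3*airybi(3^(1/3)*7^(2/3)*b/7), b)


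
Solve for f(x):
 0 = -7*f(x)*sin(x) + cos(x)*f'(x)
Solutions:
 f(x) = C1/cos(x)^7


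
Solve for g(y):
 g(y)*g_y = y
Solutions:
 g(y) = -sqrt(C1 + y^2)
 g(y) = sqrt(C1 + y^2)


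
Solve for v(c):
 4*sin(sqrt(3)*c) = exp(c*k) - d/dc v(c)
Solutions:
 v(c) = C1 + 4*sqrt(3)*cos(sqrt(3)*c)/3 + exp(c*k)/k


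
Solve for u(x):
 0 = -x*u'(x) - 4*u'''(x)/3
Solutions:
 u(x) = C1 + Integral(C2*airyai(-6^(1/3)*x/2) + C3*airybi(-6^(1/3)*x/2), x)


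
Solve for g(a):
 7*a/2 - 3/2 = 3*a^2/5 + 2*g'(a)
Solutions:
 g(a) = C1 - a^3/10 + 7*a^2/8 - 3*a/4


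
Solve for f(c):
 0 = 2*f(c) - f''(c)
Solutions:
 f(c) = C1*exp(-sqrt(2)*c) + C2*exp(sqrt(2)*c)


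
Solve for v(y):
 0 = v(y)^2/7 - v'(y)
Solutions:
 v(y) = -7/(C1 + y)


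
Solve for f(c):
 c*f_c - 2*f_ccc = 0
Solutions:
 f(c) = C1 + Integral(C2*airyai(2^(2/3)*c/2) + C3*airybi(2^(2/3)*c/2), c)


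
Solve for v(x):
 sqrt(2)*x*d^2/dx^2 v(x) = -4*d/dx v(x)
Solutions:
 v(x) = C1 + C2*x^(1 - 2*sqrt(2))


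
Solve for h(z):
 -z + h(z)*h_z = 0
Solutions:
 h(z) = -sqrt(C1 + z^2)
 h(z) = sqrt(C1 + z^2)


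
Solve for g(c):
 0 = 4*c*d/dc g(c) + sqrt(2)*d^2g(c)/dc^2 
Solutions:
 g(c) = C1 + C2*erf(2^(1/4)*c)


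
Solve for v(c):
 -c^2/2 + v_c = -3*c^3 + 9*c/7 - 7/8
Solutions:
 v(c) = C1 - 3*c^4/4 + c^3/6 + 9*c^2/14 - 7*c/8


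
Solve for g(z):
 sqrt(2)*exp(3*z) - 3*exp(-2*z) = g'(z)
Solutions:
 g(z) = C1 + sqrt(2)*exp(3*z)/3 + 3*exp(-2*z)/2


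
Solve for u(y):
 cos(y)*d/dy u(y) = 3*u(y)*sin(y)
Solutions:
 u(y) = C1/cos(y)^3


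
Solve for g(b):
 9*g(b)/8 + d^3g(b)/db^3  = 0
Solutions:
 g(b) = C3*exp(-3^(2/3)*b/2) + (C1*sin(3*3^(1/6)*b/4) + C2*cos(3*3^(1/6)*b/4))*exp(3^(2/3)*b/4)


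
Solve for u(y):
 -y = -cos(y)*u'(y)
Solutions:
 u(y) = C1 + Integral(y/cos(y), y)


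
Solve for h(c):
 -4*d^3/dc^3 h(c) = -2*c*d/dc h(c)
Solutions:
 h(c) = C1 + Integral(C2*airyai(2^(2/3)*c/2) + C3*airybi(2^(2/3)*c/2), c)


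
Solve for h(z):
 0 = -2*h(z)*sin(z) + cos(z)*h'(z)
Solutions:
 h(z) = C1/cos(z)^2


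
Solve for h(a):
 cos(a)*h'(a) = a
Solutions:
 h(a) = C1 + Integral(a/cos(a), a)


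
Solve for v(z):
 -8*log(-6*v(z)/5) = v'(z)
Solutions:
 Integral(1/(log(-_y) - log(5) + log(6)), (_y, v(z)))/8 = C1 - z


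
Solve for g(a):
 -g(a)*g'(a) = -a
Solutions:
 g(a) = -sqrt(C1 + a^2)
 g(a) = sqrt(C1 + a^2)


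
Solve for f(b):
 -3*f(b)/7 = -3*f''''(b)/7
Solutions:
 f(b) = C1*exp(-b) + C2*exp(b) + C3*sin(b) + C4*cos(b)


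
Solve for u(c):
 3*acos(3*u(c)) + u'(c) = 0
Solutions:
 Integral(1/acos(3*_y), (_y, u(c))) = C1 - 3*c


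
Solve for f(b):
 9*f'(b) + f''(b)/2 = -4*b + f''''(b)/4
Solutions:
 f(b) = C1 + C2*exp(-2^(1/3)*b*(2^(1/3)/(sqrt(6555)/9 + 9)^(1/3) + 3*(sqrt(6555)/9 + 9)^(1/3))/6)*sin(sqrt(3)*b*(-3*(2*sqrt(6555)/9 + 18)^(1/3) + 2/(2*sqrt(6555)/9 + 18)^(1/3))/6) + C3*exp(-2^(1/3)*b*(2^(1/3)/(sqrt(6555)/9 + 9)^(1/3) + 3*(sqrt(6555)/9 + 9)^(1/3))/6)*cos(sqrt(3)*b*(-3*(2*sqrt(6555)/9 + 18)^(1/3) + 2/(2*sqrt(6555)/9 + 18)^(1/3))/6) + C4*exp(2^(1/3)*b*(2^(1/3)/(3*(sqrt(6555)/9 + 9)^(1/3)) + (sqrt(6555)/9 + 9)^(1/3))) - 2*b^2/9 + 2*b/81


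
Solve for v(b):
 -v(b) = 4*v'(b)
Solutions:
 v(b) = C1*exp(-b/4)


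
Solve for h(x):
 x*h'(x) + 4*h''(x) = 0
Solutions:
 h(x) = C1 + C2*erf(sqrt(2)*x/4)


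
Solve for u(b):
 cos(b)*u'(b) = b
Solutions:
 u(b) = C1 + Integral(b/cos(b), b)


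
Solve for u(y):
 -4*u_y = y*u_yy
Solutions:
 u(y) = C1 + C2/y^3


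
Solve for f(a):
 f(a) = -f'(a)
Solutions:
 f(a) = C1*exp(-a)


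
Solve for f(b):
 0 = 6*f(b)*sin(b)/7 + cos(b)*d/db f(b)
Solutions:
 f(b) = C1*cos(b)^(6/7)


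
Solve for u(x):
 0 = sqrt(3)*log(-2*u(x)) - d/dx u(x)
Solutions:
 -sqrt(3)*Integral(1/(log(-_y) + log(2)), (_y, u(x)))/3 = C1 - x


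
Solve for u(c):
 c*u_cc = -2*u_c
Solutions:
 u(c) = C1 + C2/c


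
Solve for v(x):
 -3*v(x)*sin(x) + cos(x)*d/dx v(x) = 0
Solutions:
 v(x) = C1/cos(x)^3


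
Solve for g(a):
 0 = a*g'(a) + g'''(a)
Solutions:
 g(a) = C1 + Integral(C2*airyai(-a) + C3*airybi(-a), a)


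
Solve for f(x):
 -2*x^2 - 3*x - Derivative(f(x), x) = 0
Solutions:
 f(x) = C1 - 2*x^3/3 - 3*x^2/2


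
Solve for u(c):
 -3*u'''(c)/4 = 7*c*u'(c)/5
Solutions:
 u(c) = C1 + Integral(C2*airyai(-15^(2/3)*28^(1/3)*c/15) + C3*airybi(-15^(2/3)*28^(1/3)*c/15), c)


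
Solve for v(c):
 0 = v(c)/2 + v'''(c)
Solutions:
 v(c) = C3*exp(-2^(2/3)*c/2) + (C1*sin(2^(2/3)*sqrt(3)*c/4) + C2*cos(2^(2/3)*sqrt(3)*c/4))*exp(2^(2/3)*c/4)


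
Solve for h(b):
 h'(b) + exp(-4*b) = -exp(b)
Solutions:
 h(b) = C1 - exp(b) + exp(-4*b)/4


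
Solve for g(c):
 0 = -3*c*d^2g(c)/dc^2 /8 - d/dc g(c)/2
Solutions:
 g(c) = C1 + C2/c^(1/3)


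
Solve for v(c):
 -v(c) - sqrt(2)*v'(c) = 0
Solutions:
 v(c) = C1*exp(-sqrt(2)*c/2)


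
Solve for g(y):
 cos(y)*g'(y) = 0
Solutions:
 g(y) = C1


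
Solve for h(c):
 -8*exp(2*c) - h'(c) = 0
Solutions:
 h(c) = C1 - 4*exp(2*c)


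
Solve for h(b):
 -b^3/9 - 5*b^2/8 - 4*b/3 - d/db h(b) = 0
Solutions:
 h(b) = C1 - b^4/36 - 5*b^3/24 - 2*b^2/3


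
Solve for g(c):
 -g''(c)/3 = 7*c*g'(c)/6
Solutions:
 g(c) = C1 + C2*erf(sqrt(7)*c/2)


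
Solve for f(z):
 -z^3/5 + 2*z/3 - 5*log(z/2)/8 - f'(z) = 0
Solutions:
 f(z) = C1 - z^4/20 + z^2/3 - 5*z*log(z)/8 + 5*z*log(2)/8 + 5*z/8


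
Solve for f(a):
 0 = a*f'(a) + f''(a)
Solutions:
 f(a) = C1 + C2*erf(sqrt(2)*a/2)


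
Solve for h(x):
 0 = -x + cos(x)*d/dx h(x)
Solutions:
 h(x) = C1 + Integral(x/cos(x), x)


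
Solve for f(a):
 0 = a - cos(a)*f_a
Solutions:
 f(a) = C1 + Integral(a/cos(a), a)


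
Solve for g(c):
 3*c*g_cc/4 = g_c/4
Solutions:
 g(c) = C1 + C2*c^(4/3)


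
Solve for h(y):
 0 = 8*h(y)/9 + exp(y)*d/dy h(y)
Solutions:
 h(y) = C1*exp(8*exp(-y)/9)


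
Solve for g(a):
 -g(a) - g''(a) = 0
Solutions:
 g(a) = C1*sin(a) + C2*cos(a)


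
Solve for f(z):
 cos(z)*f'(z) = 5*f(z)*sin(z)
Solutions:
 f(z) = C1/cos(z)^5


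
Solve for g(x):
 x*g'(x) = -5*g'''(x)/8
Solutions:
 g(x) = C1 + Integral(C2*airyai(-2*5^(2/3)*x/5) + C3*airybi(-2*5^(2/3)*x/5), x)


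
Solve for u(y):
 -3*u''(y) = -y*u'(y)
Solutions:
 u(y) = C1 + C2*erfi(sqrt(6)*y/6)


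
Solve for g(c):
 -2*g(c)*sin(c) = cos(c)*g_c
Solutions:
 g(c) = C1*cos(c)^2


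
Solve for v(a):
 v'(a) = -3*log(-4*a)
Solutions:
 v(a) = C1 - 3*a*log(-a) + 3*a*(1 - 2*log(2))


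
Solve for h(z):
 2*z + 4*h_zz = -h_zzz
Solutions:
 h(z) = C1 + C2*z + C3*exp(-4*z) - z^3/12 + z^2/16


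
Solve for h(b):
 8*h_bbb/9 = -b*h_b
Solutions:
 h(b) = C1 + Integral(C2*airyai(-3^(2/3)*b/2) + C3*airybi(-3^(2/3)*b/2), b)


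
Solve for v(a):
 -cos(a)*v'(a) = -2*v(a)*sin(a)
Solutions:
 v(a) = C1/cos(a)^2


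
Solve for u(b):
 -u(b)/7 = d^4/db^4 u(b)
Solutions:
 u(b) = (C1*sin(sqrt(2)*7^(3/4)*b/14) + C2*cos(sqrt(2)*7^(3/4)*b/14))*exp(-sqrt(2)*7^(3/4)*b/14) + (C3*sin(sqrt(2)*7^(3/4)*b/14) + C4*cos(sqrt(2)*7^(3/4)*b/14))*exp(sqrt(2)*7^(3/4)*b/14)


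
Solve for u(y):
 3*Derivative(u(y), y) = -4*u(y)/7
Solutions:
 u(y) = C1*exp(-4*y/21)


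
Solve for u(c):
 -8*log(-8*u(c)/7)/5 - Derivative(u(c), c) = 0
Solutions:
 5*Integral(1/(log(-_y) - log(7) + 3*log(2)), (_y, u(c)))/8 = C1 - c


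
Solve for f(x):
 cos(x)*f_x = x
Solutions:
 f(x) = C1 + Integral(x/cos(x), x)


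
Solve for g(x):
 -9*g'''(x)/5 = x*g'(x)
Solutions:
 g(x) = C1 + Integral(C2*airyai(-15^(1/3)*x/3) + C3*airybi(-15^(1/3)*x/3), x)


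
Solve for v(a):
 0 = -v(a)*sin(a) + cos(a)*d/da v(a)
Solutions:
 v(a) = C1/cos(a)


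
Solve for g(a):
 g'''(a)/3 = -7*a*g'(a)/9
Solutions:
 g(a) = C1 + Integral(C2*airyai(-3^(2/3)*7^(1/3)*a/3) + C3*airybi(-3^(2/3)*7^(1/3)*a/3), a)


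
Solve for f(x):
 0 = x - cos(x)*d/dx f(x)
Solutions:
 f(x) = C1 + Integral(x/cos(x), x)


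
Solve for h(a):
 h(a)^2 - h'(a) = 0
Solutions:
 h(a) = -1/(C1 + a)


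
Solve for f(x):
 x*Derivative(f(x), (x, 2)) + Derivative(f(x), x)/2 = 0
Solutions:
 f(x) = C1 + C2*sqrt(x)


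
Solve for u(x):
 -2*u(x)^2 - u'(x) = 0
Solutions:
 u(x) = 1/(C1 + 2*x)


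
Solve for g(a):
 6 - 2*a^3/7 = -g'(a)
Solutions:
 g(a) = C1 + a^4/14 - 6*a


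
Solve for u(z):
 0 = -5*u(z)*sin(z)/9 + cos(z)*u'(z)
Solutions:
 u(z) = C1/cos(z)^(5/9)


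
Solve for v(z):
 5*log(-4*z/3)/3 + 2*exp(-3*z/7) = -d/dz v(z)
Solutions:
 v(z) = C1 - 5*z*log(-z)/3 + 5*z*(-2*log(2) + 1 + log(3))/3 + 14*exp(-3*z/7)/3


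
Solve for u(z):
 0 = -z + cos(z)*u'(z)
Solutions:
 u(z) = C1 + Integral(z/cos(z), z)


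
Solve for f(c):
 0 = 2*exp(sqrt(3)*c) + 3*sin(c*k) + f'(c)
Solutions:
 f(c) = C1 - 2*sqrt(3)*exp(sqrt(3)*c)/3 + 3*cos(c*k)/k


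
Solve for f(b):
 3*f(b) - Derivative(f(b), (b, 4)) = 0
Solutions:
 f(b) = C1*exp(-3^(1/4)*b) + C2*exp(3^(1/4)*b) + C3*sin(3^(1/4)*b) + C4*cos(3^(1/4)*b)


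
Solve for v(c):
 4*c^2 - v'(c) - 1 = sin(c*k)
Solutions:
 v(c) = C1 + 4*c^3/3 - c + cos(c*k)/k


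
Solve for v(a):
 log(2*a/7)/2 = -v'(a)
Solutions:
 v(a) = C1 - a*log(a)/2 - a*log(2)/2 + a/2 + a*log(7)/2


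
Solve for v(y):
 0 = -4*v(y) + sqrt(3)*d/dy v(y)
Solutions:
 v(y) = C1*exp(4*sqrt(3)*y/3)


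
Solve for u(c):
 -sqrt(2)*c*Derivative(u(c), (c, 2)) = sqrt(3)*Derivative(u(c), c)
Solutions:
 u(c) = C1 + C2*c^(1 - sqrt(6)/2)


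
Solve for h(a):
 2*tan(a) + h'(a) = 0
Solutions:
 h(a) = C1 + 2*log(cos(a))


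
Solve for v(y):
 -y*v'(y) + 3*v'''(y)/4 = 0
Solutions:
 v(y) = C1 + Integral(C2*airyai(6^(2/3)*y/3) + C3*airybi(6^(2/3)*y/3), y)


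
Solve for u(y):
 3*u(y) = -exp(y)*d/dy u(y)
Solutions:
 u(y) = C1*exp(3*exp(-y))


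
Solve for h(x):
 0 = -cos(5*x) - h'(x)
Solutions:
 h(x) = C1 - sin(5*x)/5


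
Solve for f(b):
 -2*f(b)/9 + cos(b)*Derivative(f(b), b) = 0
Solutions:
 f(b) = C1*(sin(b) + 1)^(1/9)/(sin(b) - 1)^(1/9)


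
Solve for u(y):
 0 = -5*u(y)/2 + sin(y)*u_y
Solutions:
 u(y) = C1*(cos(y) - 1)^(5/4)/(cos(y) + 1)^(5/4)


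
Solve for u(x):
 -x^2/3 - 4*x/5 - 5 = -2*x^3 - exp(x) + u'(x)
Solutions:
 u(x) = C1 + x^4/2 - x^3/9 - 2*x^2/5 - 5*x + exp(x)


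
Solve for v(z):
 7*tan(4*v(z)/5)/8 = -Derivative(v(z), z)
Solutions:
 v(z) = -5*asin(C1*exp(-7*z/10))/4 + 5*pi/4
 v(z) = 5*asin(C1*exp(-7*z/10))/4


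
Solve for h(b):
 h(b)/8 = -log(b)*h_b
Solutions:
 h(b) = C1*exp(-li(b)/8)


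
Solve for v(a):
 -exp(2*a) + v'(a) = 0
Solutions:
 v(a) = C1 + exp(2*a)/2


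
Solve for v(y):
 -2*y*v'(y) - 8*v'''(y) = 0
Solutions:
 v(y) = C1 + Integral(C2*airyai(-2^(1/3)*y/2) + C3*airybi(-2^(1/3)*y/2), y)


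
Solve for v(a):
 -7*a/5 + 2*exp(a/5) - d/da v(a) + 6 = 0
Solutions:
 v(a) = C1 - 7*a^2/10 + 6*a + 10*exp(a/5)


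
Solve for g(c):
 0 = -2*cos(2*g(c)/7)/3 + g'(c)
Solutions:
 -2*c/3 - 7*log(sin(2*g(c)/7) - 1)/4 + 7*log(sin(2*g(c)/7) + 1)/4 = C1


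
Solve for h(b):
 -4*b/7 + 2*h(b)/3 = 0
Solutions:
 h(b) = 6*b/7


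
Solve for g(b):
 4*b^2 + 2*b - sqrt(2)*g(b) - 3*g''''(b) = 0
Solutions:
 g(b) = 2*sqrt(2)*b^2 + sqrt(2)*b + (C1*sin(2^(5/8)*3^(3/4)*b/6) + C2*cos(2^(5/8)*3^(3/4)*b/6))*exp(-2^(5/8)*3^(3/4)*b/6) + (C3*sin(2^(5/8)*3^(3/4)*b/6) + C4*cos(2^(5/8)*3^(3/4)*b/6))*exp(2^(5/8)*3^(3/4)*b/6)


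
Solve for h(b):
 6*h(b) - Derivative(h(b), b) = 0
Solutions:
 h(b) = C1*exp(6*b)


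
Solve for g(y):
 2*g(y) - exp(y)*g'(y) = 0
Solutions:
 g(y) = C1*exp(-2*exp(-y))


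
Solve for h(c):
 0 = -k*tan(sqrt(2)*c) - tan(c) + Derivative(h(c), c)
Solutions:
 h(c) = C1 - sqrt(2)*k*log(cos(sqrt(2)*c))/2 - log(cos(c))


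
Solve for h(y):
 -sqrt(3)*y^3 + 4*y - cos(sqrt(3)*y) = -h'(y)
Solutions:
 h(y) = C1 + sqrt(3)*y^4/4 - 2*y^2 + sqrt(3)*sin(sqrt(3)*y)/3


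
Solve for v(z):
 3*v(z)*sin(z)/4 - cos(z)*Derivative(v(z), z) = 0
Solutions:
 v(z) = C1/cos(z)^(3/4)


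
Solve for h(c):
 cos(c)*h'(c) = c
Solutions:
 h(c) = C1 + Integral(c/cos(c), c)


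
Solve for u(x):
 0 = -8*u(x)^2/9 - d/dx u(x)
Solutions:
 u(x) = 9/(C1 + 8*x)


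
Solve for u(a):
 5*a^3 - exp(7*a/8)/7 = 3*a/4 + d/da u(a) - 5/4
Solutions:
 u(a) = C1 + 5*a^4/4 - 3*a^2/8 + 5*a/4 - 8*exp(7*a/8)/49


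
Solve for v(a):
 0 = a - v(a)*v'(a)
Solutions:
 v(a) = -sqrt(C1 + a^2)
 v(a) = sqrt(C1 + a^2)


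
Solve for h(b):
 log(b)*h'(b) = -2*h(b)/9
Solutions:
 h(b) = C1*exp(-2*li(b)/9)


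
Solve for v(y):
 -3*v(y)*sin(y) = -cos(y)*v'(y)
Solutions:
 v(y) = C1/cos(y)^3


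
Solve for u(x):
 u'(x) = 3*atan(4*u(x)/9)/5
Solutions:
 Integral(1/atan(4*_y/9), (_y, u(x))) = C1 + 3*x/5


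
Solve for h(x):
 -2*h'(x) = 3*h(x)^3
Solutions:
 h(x) = -sqrt(-1/(C1 - 3*x))
 h(x) = sqrt(-1/(C1 - 3*x))


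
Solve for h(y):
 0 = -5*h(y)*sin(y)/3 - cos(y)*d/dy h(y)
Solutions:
 h(y) = C1*cos(y)^(5/3)


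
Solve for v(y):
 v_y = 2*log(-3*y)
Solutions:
 v(y) = C1 + 2*y*log(-y) + 2*y*(-1 + log(3))


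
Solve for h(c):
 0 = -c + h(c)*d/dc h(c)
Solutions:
 h(c) = -sqrt(C1 + c^2)
 h(c) = sqrt(C1 + c^2)


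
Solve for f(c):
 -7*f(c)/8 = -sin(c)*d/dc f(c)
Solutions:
 f(c) = C1*(cos(c) - 1)^(7/16)/(cos(c) + 1)^(7/16)


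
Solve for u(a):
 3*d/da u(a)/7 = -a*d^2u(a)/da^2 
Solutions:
 u(a) = C1 + C2*a^(4/7)


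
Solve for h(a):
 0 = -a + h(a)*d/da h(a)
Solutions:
 h(a) = -sqrt(C1 + a^2)
 h(a) = sqrt(C1 + a^2)


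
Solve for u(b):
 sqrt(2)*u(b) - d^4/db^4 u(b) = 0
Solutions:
 u(b) = C1*exp(-2^(1/8)*b) + C2*exp(2^(1/8)*b) + C3*sin(2^(1/8)*b) + C4*cos(2^(1/8)*b)


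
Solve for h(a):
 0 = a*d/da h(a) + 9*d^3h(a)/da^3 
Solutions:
 h(a) = C1 + Integral(C2*airyai(-3^(1/3)*a/3) + C3*airybi(-3^(1/3)*a/3), a)


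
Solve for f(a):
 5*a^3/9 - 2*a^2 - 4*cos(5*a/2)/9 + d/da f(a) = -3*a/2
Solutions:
 f(a) = C1 - 5*a^4/36 + 2*a^3/3 - 3*a^2/4 + 8*sin(5*a/2)/45


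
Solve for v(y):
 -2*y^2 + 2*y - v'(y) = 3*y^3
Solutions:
 v(y) = C1 - 3*y^4/4 - 2*y^3/3 + y^2


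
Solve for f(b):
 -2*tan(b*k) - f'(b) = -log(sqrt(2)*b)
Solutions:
 f(b) = C1 + b*log(b) - b + b*log(2)/2 - 2*Piecewise((-log(cos(b*k))/k, Ne(k, 0)), (0, True))


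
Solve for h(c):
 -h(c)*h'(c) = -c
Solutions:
 h(c) = -sqrt(C1 + c^2)
 h(c) = sqrt(C1 + c^2)


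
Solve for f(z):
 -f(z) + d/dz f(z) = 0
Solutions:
 f(z) = C1*exp(z)


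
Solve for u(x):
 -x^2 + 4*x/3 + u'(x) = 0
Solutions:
 u(x) = C1 + x^3/3 - 2*x^2/3


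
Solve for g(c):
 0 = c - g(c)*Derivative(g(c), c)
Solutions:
 g(c) = -sqrt(C1 + c^2)
 g(c) = sqrt(C1 + c^2)


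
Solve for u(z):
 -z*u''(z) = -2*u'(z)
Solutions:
 u(z) = C1 + C2*z^3


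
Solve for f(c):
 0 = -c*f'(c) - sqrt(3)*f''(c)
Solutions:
 f(c) = C1 + C2*erf(sqrt(2)*3^(3/4)*c/6)


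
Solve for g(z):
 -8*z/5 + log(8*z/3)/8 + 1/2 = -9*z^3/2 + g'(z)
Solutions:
 g(z) = C1 + 9*z^4/8 - 4*z^2/5 + z*log(z)/8 - z*log(3)/8 + 3*z*log(2)/8 + 3*z/8


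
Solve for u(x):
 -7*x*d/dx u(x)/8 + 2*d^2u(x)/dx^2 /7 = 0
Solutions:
 u(x) = C1 + C2*erfi(7*sqrt(2)*x/8)


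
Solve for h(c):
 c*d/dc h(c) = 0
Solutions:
 h(c) = C1


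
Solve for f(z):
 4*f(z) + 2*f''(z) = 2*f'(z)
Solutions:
 f(z) = (C1*sin(sqrt(7)*z/2) + C2*cos(sqrt(7)*z/2))*exp(z/2)


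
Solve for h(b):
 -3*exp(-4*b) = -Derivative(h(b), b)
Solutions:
 h(b) = C1 - 3*exp(-4*b)/4


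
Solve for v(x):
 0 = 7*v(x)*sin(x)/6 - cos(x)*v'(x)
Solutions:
 v(x) = C1/cos(x)^(7/6)


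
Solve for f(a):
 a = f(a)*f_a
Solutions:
 f(a) = -sqrt(C1 + a^2)
 f(a) = sqrt(C1 + a^2)


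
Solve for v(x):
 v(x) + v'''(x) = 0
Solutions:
 v(x) = C3*exp(-x) + (C1*sin(sqrt(3)*x/2) + C2*cos(sqrt(3)*x/2))*exp(x/2)


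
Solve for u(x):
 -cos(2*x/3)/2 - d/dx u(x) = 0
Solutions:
 u(x) = C1 - 3*sin(2*x/3)/4


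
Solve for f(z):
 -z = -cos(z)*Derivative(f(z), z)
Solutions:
 f(z) = C1 + Integral(z/cos(z), z)


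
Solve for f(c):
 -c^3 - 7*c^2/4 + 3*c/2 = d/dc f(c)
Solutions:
 f(c) = C1 - c^4/4 - 7*c^3/12 + 3*c^2/4


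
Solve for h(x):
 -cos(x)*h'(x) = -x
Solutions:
 h(x) = C1 + Integral(x/cos(x), x)


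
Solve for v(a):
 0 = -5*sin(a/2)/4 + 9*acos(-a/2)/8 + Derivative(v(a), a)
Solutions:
 v(a) = C1 - 9*a*acos(-a/2)/8 - 9*sqrt(4 - a^2)/8 - 5*cos(a/2)/2


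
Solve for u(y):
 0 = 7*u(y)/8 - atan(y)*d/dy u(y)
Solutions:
 u(y) = C1*exp(7*Integral(1/atan(y), y)/8)


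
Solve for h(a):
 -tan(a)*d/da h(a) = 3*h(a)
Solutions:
 h(a) = C1/sin(a)^3


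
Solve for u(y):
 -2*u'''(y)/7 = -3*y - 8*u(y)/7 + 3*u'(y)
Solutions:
 u(y) = C1*exp(y*(-2*(2 + 5*sqrt(30)/4)^(1/3) + 7/(2 + 5*sqrt(30)/4)^(1/3))/4)*sin(sqrt(3)*y*(7/(2 + 5*sqrt(30)/4)^(1/3) + 2*(2 + 5*sqrt(30)/4)^(1/3))/4) + C2*exp(y*(-2*(2 + 5*sqrt(30)/4)^(1/3) + 7/(2 + 5*sqrt(30)/4)^(1/3))/4)*cos(sqrt(3)*y*(7/(2 + 5*sqrt(30)/4)^(1/3) + 2*(2 + 5*sqrt(30)/4)^(1/3))/4) + C3*exp(y*(-7/(2*(2 + 5*sqrt(30)/4)^(1/3)) + (2 + 5*sqrt(30)/4)^(1/3))) - 21*y/8 - 441/64


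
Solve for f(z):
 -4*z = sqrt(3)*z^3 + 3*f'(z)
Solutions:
 f(z) = C1 - sqrt(3)*z^4/12 - 2*z^2/3


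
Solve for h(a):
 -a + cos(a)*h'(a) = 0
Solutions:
 h(a) = C1 + Integral(a/cos(a), a)


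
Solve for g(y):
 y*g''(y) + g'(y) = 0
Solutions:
 g(y) = C1 + C2*log(y)


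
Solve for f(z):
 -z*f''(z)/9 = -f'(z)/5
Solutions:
 f(z) = C1 + C2*z^(14/5)


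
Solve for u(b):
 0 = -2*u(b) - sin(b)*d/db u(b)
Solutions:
 u(b) = C1*(cos(b) + 1)/(cos(b) - 1)


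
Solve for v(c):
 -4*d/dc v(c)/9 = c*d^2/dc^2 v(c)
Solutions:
 v(c) = C1 + C2*c^(5/9)


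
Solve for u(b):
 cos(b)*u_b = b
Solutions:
 u(b) = C1 + Integral(b/cos(b), b)


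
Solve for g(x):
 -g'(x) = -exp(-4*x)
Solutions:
 g(x) = C1 - exp(-4*x)/4


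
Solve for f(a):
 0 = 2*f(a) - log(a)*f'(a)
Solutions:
 f(a) = C1*exp(2*li(a))


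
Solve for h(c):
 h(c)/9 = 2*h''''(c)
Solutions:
 h(c) = C1*exp(-2^(3/4)*sqrt(3)*c/6) + C2*exp(2^(3/4)*sqrt(3)*c/6) + C3*sin(2^(3/4)*sqrt(3)*c/6) + C4*cos(2^(3/4)*sqrt(3)*c/6)


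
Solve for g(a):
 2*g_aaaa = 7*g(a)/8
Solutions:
 g(a) = C1*exp(-7^(1/4)*a/2) + C2*exp(7^(1/4)*a/2) + C3*sin(7^(1/4)*a/2) + C4*cos(7^(1/4)*a/2)


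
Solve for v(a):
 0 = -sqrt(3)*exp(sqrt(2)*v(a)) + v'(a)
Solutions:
 v(a) = sqrt(2)*(2*log(-1/(C1 + sqrt(3)*a)) - log(2))/4


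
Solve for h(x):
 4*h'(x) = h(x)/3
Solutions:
 h(x) = C1*exp(x/12)


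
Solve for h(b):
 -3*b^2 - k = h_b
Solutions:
 h(b) = C1 - b^3 - b*k


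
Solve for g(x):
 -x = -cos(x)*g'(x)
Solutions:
 g(x) = C1 + Integral(x/cos(x), x)


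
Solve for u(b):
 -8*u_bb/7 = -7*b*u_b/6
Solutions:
 u(b) = C1 + C2*erfi(7*sqrt(6)*b/24)


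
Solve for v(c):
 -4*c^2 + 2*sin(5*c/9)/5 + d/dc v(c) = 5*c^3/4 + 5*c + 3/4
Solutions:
 v(c) = C1 + 5*c^4/16 + 4*c^3/3 + 5*c^2/2 + 3*c/4 + 18*cos(5*c/9)/25


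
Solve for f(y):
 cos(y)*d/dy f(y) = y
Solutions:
 f(y) = C1 + Integral(y/cos(y), y)


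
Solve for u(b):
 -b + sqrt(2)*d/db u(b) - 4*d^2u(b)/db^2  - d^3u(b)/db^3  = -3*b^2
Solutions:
 u(b) = C1 + C2*exp(b*(-2 + sqrt(sqrt(2) + 4))) + C3*exp(-b*(2 + sqrt(sqrt(2) + 4))) - sqrt(2)*b^3/2 - 6*b^2 + sqrt(2)*b^2/4 - 24*sqrt(2)*b - b


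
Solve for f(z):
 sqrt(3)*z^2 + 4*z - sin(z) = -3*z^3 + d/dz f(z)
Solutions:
 f(z) = C1 + 3*z^4/4 + sqrt(3)*z^3/3 + 2*z^2 + cos(z)


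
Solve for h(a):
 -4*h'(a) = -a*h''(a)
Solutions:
 h(a) = C1 + C2*a^5


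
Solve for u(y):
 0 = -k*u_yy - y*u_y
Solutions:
 u(y) = C1 + C2*sqrt(k)*erf(sqrt(2)*y*sqrt(1/k)/2)


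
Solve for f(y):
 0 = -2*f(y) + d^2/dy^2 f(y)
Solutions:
 f(y) = C1*exp(-sqrt(2)*y) + C2*exp(sqrt(2)*y)


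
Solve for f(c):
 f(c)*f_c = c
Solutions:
 f(c) = -sqrt(C1 + c^2)
 f(c) = sqrt(C1 + c^2)


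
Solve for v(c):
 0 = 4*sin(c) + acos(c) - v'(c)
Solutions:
 v(c) = C1 + c*acos(c) - sqrt(1 - c^2) - 4*cos(c)


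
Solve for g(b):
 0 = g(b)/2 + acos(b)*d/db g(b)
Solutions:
 g(b) = C1*exp(-Integral(1/acos(b), b)/2)


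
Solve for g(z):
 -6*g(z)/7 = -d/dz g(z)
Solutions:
 g(z) = C1*exp(6*z/7)


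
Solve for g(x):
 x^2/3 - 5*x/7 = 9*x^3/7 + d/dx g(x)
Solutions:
 g(x) = C1 - 9*x^4/28 + x^3/9 - 5*x^2/14


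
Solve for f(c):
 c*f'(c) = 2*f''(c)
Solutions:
 f(c) = C1 + C2*erfi(c/2)


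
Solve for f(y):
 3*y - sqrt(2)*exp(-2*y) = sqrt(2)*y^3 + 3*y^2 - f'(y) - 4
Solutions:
 f(y) = C1 + sqrt(2)*y^4/4 + y^3 - 3*y^2/2 - 4*y - sqrt(2)*exp(-2*y)/2


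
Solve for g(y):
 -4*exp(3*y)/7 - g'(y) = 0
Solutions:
 g(y) = C1 - 4*exp(3*y)/21


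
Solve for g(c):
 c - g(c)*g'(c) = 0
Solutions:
 g(c) = -sqrt(C1 + c^2)
 g(c) = sqrt(C1 + c^2)


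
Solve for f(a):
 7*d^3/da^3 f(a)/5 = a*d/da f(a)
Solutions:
 f(a) = C1 + Integral(C2*airyai(5^(1/3)*7^(2/3)*a/7) + C3*airybi(5^(1/3)*7^(2/3)*a/7), a)


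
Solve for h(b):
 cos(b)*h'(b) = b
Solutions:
 h(b) = C1 + Integral(b/cos(b), b)


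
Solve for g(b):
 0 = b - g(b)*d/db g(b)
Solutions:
 g(b) = -sqrt(C1 + b^2)
 g(b) = sqrt(C1 + b^2)


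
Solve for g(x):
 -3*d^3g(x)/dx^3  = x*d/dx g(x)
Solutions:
 g(x) = C1 + Integral(C2*airyai(-3^(2/3)*x/3) + C3*airybi(-3^(2/3)*x/3), x)


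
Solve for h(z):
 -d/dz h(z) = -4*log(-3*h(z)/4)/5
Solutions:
 -5*Integral(1/(log(-_y) - 2*log(2) + log(3)), (_y, h(z)))/4 = C1 - z


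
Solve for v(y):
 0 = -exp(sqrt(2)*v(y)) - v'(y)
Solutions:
 v(y) = sqrt(2)*(2*log(1/(C1 + y)) - log(2))/4


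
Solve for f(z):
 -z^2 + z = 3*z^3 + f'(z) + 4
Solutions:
 f(z) = C1 - 3*z^4/4 - z^3/3 + z^2/2 - 4*z


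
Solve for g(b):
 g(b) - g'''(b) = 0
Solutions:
 g(b) = C3*exp(b) + (C1*sin(sqrt(3)*b/2) + C2*cos(sqrt(3)*b/2))*exp(-b/2)


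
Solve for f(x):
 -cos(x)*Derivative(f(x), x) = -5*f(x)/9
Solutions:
 f(x) = C1*(sin(x) + 1)^(5/18)/(sin(x) - 1)^(5/18)


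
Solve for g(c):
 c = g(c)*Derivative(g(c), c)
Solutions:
 g(c) = -sqrt(C1 + c^2)
 g(c) = sqrt(C1 + c^2)


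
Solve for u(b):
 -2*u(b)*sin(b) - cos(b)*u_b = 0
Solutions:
 u(b) = C1*cos(b)^2


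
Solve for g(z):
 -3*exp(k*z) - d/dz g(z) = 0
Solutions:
 g(z) = C1 - 3*exp(k*z)/k


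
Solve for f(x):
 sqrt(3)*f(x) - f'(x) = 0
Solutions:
 f(x) = C1*exp(sqrt(3)*x)


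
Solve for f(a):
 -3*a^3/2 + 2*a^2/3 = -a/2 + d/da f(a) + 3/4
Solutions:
 f(a) = C1 - 3*a^4/8 + 2*a^3/9 + a^2/4 - 3*a/4


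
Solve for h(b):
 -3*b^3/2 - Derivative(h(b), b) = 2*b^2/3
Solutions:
 h(b) = C1 - 3*b^4/8 - 2*b^3/9


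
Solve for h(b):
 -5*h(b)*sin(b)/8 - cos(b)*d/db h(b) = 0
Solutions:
 h(b) = C1*cos(b)^(5/8)


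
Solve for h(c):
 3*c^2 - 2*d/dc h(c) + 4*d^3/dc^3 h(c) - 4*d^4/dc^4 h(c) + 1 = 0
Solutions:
 h(c) = C1 + C2*exp(c*(2*2^(2/3)/(3*sqrt(57) + 23)^(1/3) + 4 + 2^(1/3)*(3*sqrt(57) + 23)^(1/3))/12)*sin(2^(1/3)*sqrt(3)*c*(-(3*sqrt(57) + 23)^(1/3) + 2*2^(1/3)/(3*sqrt(57) + 23)^(1/3))/12) + C3*exp(c*(2*2^(2/3)/(3*sqrt(57) + 23)^(1/3) + 4 + 2^(1/3)*(3*sqrt(57) + 23)^(1/3))/12)*cos(2^(1/3)*sqrt(3)*c*(-(3*sqrt(57) + 23)^(1/3) + 2*2^(1/3)/(3*sqrt(57) + 23)^(1/3))/12) + C4*exp(c*(-2^(1/3)*(3*sqrt(57) + 23)^(1/3) - 2*2^(2/3)/(3*sqrt(57) + 23)^(1/3) + 2)/6) + c^3/2 + 13*c/2


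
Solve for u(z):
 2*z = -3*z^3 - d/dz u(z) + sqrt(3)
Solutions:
 u(z) = C1 - 3*z^4/4 - z^2 + sqrt(3)*z


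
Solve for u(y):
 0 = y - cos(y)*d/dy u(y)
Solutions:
 u(y) = C1 + Integral(y/cos(y), y)


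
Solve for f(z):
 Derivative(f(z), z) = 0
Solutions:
 f(z) = C1


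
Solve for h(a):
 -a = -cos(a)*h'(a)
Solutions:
 h(a) = C1 + Integral(a/cos(a), a)


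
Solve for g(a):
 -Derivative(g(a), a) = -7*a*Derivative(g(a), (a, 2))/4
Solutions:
 g(a) = C1 + C2*a^(11/7)


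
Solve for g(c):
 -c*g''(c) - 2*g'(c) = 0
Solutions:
 g(c) = C1 + C2/c


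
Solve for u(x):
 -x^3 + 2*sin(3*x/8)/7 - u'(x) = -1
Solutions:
 u(x) = C1 - x^4/4 + x - 16*cos(3*x/8)/21


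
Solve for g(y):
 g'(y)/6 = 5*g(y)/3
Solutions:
 g(y) = C1*exp(10*y)


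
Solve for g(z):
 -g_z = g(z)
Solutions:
 g(z) = C1*exp(-z)


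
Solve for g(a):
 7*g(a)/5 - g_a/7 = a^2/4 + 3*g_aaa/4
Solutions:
 g(a) = C1*exp(-a*(-10*2^(2/3)*245^(1/3)/(3087 + sqrt(9532369))^(1/3) + 350^(1/3)*(3087 + sqrt(9532369))^(1/3))/210)*sin(sqrt(3)*a*(10*2^(2/3)*245^(1/3)/(3087 + sqrt(9532369))^(1/3) + 350^(1/3)*(3087 + sqrt(9532369))^(1/3))/210) + C2*exp(-a*(-10*2^(2/3)*245^(1/3)/(3087 + sqrt(9532369))^(1/3) + 350^(1/3)*(3087 + sqrt(9532369))^(1/3))/210)*cos(sqrt(3)*a*(10*2^(2/3)*245^(1/3)/(3087 + sqrt(9532369))^(1/3) + 350^(1/3)*(3087 + sqrt(9532369))^(1/3))/210) + C3*exp(a*(-10*2^(2/3)*245^(1/3)/(3087 + sqrt(9532369))^(1/3) + 350^(1/3)*(3087 + sqrt(9532369))^(1/3))/105) + 5*a^2/28 + 25*a/686 + 125/33614


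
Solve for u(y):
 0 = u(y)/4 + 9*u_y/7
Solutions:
 u(y) = C1*exp(-7*y/36)


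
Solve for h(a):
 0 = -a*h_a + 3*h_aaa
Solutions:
 h(a) = C1 + Integral(C2*airyai(3^(2/3)*a/3) + C3*airybi(3^(2/3)*a/3), a)


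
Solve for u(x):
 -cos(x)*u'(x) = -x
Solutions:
 u(x) = C1 + Integral(x/cos(x), x)


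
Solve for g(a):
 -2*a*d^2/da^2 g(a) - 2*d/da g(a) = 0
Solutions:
 g(a) = C1 + C2*log(a)


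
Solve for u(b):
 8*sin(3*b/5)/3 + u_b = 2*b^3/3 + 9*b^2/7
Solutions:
 u(b) = C1 + b^4/6 + 3*b^3/7 + 40*cos(3*b/5)/9


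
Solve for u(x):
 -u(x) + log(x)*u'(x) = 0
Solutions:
 u(x) = C1*exp(li(x))
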